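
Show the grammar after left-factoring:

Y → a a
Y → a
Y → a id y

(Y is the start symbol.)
Left-factoring transforms A → αβ₁ | αβ₂ into A → αA' and A' → β₁ | β₂
(α is the longest common prefix among the alternatives). Repeat until
no nonterminal has two alternatives with a common prefix.

Round 1: Y has alternatives sharing prefix 'a'. Introduce Y': Y → a Y'
  Add: Y' → a
  Add: Y' → ε
  Add: Y' → id y

No remaining common prefixes — done.

Resulting grammar:
Y → a Y'
Y' → a
Y' → ε
Y' → id y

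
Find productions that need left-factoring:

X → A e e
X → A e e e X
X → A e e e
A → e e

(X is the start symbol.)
Yes, X has productions with common prefix 'A e e'

Left-factoring is needed when two productions for the same non-terminal
share a common prefix on the right-hand side.

Productions for X:
  X → A e e
  X → A e e e X
  X → A e e e

Found common prefix 'A e e' in productions for X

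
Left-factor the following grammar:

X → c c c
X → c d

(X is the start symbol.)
X → c X'
X' → c c
X' → d

Left-factoring transforms A → αβ₁ | αβ₂ into A → αA' and A' → β₁ | β₂
(α is the longest common prefix among the alternatives). Repeat until
no nonterminal has two alternatives with a common prefix.

Round 1: X has alternatives sharing prefix 'c'. Introduce X': X → c X'
  Add: X' → c c
  Add: X' → d

No remaining common prefixes — done.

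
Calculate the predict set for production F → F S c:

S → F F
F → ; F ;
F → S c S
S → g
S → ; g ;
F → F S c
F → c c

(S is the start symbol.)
PREDICT(F → F S c) = (FIRST(RHS) \ {ε}) ∪ (FOLLOW(F) if ε ∈ FIRST(RHS), i.e. RHS ⇒* ε)
FIRST(F) = { ';', 'c', 'g' }
FIRST(F S c) = { ';', 'c', 'g' }
ε ∉ FIRST(F S c), so FOLLOW(F) is not added.
PREDICT(F → F S c) = { ';', 'c', 'g' }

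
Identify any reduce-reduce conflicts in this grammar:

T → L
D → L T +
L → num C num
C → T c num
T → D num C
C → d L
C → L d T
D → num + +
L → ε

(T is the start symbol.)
Yes — I2: [L → .] vs [T → L .]; I7: [L → .] vs [T → L .]

A reduce-reduce conflict occurs when an LR(0) state has two complete items [A → α .] and [B → β .] — both call for a reduction, and with no lookahead the parser cannot choose between them.

Augment with T' → T and build the canonical LR(0) collection (I0 = CLOSURE({[T' → . T]}), then GOTO on every symbol after a dot until no new states appear). It has 22 states:
  I0: { [D → . L T +], [D → . num + +], [L → . num C num], [L → .], [T → . D num C], [T → . L], [T' → . T] }  — shift, reduce
  I1: { [T → D . num C] }  — shift
  I2: { [D → . L T +], [D → . num + +], [D → L . T +], [L → . num C num], [L → .], [T → . D num C], [T → . L], [T → L .] }  — shift, 2 reduces
  I3: { [T' → T .] }  — accept
  I4: { [C → . L d T], [C → . T c num], [C → . d L], [D → . L T +], [D → . num + +], [D → num . + +], [L → . num C num], [L → .], [L → num . C num], [T → . D num C], [T → . L] }  — shift, reduce
  I5: { [D → num + . +] }  — shift
  I6: { [L → num C . num] }  — shift
  I7: { [C → L . d T], [D → . L T +], [D → . num + +], [D → L . T +], [L → . num C num], [L → .], [T → . D num C], [T → . L], [T → L .] }  — shift, 2 reduces
  I8: { [C → T . c num] }  — shift
  I9: { [C → d . L], [L → . num C num], [L → .] }  — shift, reduce
  I10: { [C → d L .] }  — reduce
  I11: { [C → . L d T], [C → . T c num], [C → . d L], [D → . L T +], [D → . num + +], [L → . num C num], [L → .], [L → num . C num], [T → . D num C], [T → . L] }  — shift, reduce
  I12: { [C → T c . num] }  — shift
  I13: { [C → T c num .] }  — reduce
  I14: { [D → L T . +] }  — shift
  I15: { [C → L d . T], [D → . L T +], [D → . num + +], [L → . num C num], [L → .], [T → . D num C], [T → . L] }  — shift, reduce
  I16: { [C → L d T .] }  — reduce
  I17: { [D → L T + .] }  — reduce
  I18: { [L → num C num .] }  — reduce
  I19: { [D → num + + .] }  — reduce
  I20: { [C → . L d T], [C → . T c num], [C → . d L], [D → . L T +], [D → . num + +], [L → . num C num], [L → .], [T → . D num C], [T → . L], [T → D num . C] }  — shift, reduce
  I21: { [T → D num C .] }  — reduce

I2 contains complete items [L → .], [T → L .] — reduce-reduce conflict.
I7 contains complete items [L → .], [T → L .] — reduce-reduce conflict.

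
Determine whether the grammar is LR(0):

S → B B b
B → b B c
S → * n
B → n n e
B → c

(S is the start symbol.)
Yes, the grammar is LR(0)

Augment with S' → S and build the canonical LR(0) collection (I0 = CLOSURE({[S' → . S]}), then GOTO on every symbol after a dot until no new states appear). It has 14 states:
  I0: { [B → . b B c], [B → . c], [B → . n n e], [S → . * n], [S → . B B b], [S' → . S] }  — shift
  I1: { [S → * . n] }  — shift
  I2: { [B → . b B c], [B → . c], [B → . n n e], [S → B . B b] }  — shift
  I3: { [S' → S .] }  — accept
  I4: { [B → . b B c], [B → . c], [B → . n n e], [B → b . B c] }  — shift
  I5: { [B → c .] }  — reduce
  I6: { [B → n . n e] }  — shift
  I7: { [B → n n . e] }  — shift
  I8: { [B → n n e .] }  — reduce
  I9: { [B → b B . c] }  — shift
  I10: { [B → b B c .] }  — reduce
  I11: { [S → B B . b] }  — shift
  I12: { [S → B B b .] }  — reduce
  I13: { [S → * n .] }  — reduce

Every state is either a pure shift/goto state or contains exactly one complete item and nothing to shift — no conflicts. The grammar is LR(0).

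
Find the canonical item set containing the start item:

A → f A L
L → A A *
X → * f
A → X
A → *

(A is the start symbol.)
First, augment the grammar with A' → A
I₀ = CLOSURE({ [A' → . A] }):
  [A' → . A] has the dot before A: add [A → . f A L], [A → . X], [A → . *]
  [A → . X] has the dot before X: add [X → . * f]
No further items can be added.

I₀ = { [A → . *], [A → . X], [A → . f A L], [A' → . A], [X → . * f] }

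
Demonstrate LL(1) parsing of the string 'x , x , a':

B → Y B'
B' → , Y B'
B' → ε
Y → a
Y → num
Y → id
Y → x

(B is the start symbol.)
LL(1) parsing maintains a stack (initially the start symbol over $) and the input. At each step: if the stack top is a terminal, match it against the current input token; if it is a non-terminal N, replace it with the RHS of M[N, lookahead] (the unique production whose predict set contains the lookahead).

Stack is shown with the top on the left.

Stack     Input        Action
-----------------------------
B $       x , x , a $  output B → Y B'
Y B' $    x , x , a $  output Y → x
x B' $    x , x , a $  match 'x'
B' $      , x , a $    output B' → , Y B'
, Y B' $  , x , a $    match ','
Y B' $    x , a $      output Y → x
x B' $    x , a $      match 'x'
B' $      , a $        output B' → , Y B'
, Y B' $  , a $        match ','
Y B' $    a $          output Y → a
a B' $    a $          match 'a'
B' $      $            output B' → ε
$         $            accept

The string is accepted.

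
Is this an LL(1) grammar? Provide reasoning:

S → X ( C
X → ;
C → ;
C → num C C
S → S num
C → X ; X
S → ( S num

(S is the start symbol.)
A grammar is LL(1) if for each non-terminal N with multiple productions, the predict sets of those productions are pairwise disjoint, where PREDICT(N → α) = (FIRST(α) \ {ε}) ∪ (FOLLOW(N) if α ⇒* ε).

Relevant sets:
  FIRST(X) = { ';' }
  FIRST(S) = { '(', ';' }

For S:
  PREDICT(S → X '(' C) = { ';' }
  PREDICT(S → S num) = { '(', ';' }
  PREDICT(S → '(' S num) = { '(' }
For C:
  PREDICT(C → ';') = { ';' }
  PREDICT(C → num C C) = { 'num' }
  PREDICT(C → X ';' X) = { ';' }
X has a single production, so nothing to check there.

Conflict found: Predict set conflict for S: { ';' }
The grammar is NOT LL(1).

Answer: No. Predict set conflict for S: { ';' }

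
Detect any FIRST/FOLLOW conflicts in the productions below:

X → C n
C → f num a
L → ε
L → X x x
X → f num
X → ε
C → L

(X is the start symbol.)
Yes. X → C n with FOLLOW(X) on { 'x' }; L → X x x with FOLLOW(L) on { 'n' }

Nullable non-terminals: C, L, X.
FIRST sets used below: FIRST(L) = { 'f', 'n', 'x', ε }, FIRST(X) = { 'f', 'n', 'x', ε }, FIRST(C) = { 'f', 'n', 'x', ε }

C: nullable alternative(s) C → L; FOLLOW(C) = { 'n' }
  C → f num a: FIRST \ {ε} = { 'f' } — disjoint from FOLLOW(C)
  C → L: FIRST \ {ε} = { 'f', 'n', 'x' } — this is the only nullable alternative, skip

L: nullable alternative(s) L → ε; FOLLOW(L) = { 'n' }
  L → ε: FIRST \ {ε} = { } — this is the only nullable alternative, skip
  L → X x x: FIRST \ {ε} = { 'f', 'n', 'x' } — overlaps FOLLOW(L) on { 'n' }: CONFLICT

X: nullable alternative(s) X → ε; FOLLOW(X) = { $, 'x' }
  X → C n: FIRST \ {ε} = { 'f', 'n', 'x' } — overlaps FOLLOW(X) on { 'x' }: CONFLICT
  X → f num: FIRST \ {ε} = { 'f' } — disjoint from FOLLOW(X)
  X → ε: FIRST \ {ε} = { } — this is the only nullable alternative, skip

So the grammar has 2 FIRST/FOLLOW conflicts (marked CONFLICT above).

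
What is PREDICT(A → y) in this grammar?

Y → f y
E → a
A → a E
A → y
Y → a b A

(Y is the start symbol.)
PREDICT(A → y) = (FIRST(RHS) \ {ε}) ∪ (FOLLOW(A) if ε ∈ FIRST(RHS), i.e. RHS ⇒* ε)
FIRST(y) = { 'y' }
ε ∉ FIRST(y), so FOLLOW(A) is not added.
PREDICT(A → y) = { 'y' }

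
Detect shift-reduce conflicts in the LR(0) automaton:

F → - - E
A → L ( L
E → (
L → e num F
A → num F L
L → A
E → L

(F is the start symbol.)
Augment with F' → F and build the canonical LR(0) collection (I0 = CLOSURE({[F' → . F]}), then GOTO on every symbol after a dot until no new states appear). It has 16 states:
  I0: { [F → . - - E], [F' → . F] }  — shift
  I1: { [F → - . - E] }  — shift
  I2: { [F' → F .] }  — accept
  I3: { [A → . L ( L], [A → . num F L], [E → . (], [E → . L], [F → - - . E], [L → . A], [L → . e num F] }  — shift
  I4: { [E → ( .] }  — reduce
  I5: { [L → A .] }  — reduce
  I6: { [F → - - E .] }  — reduce
  I7: { [A → L . ( L], [E → L .] }  — shift, reduce
  I8: { [L → e . num F] }  — shift
  I9: { [A → num . F L], [F → . - - E] }  — shift
  I10: { [A → . L ( L], [A → . num F L], [A → num F . L], [L → . A], [L → . e num F] }  — shift
  I11: { [A → L . ( L], [A → num F L .] }  — shift, reduce
  I12: { [A → . L ( L], [A → . num F L], [A → L ( . L], [L → . A], [L → . e num F] }  — shift
  I13: { [A → L ( L .], [A → L . ( L] }  — shift, reduce
  I14: { [F → . - - E], [L → e num . F] }  — shift
  I15: { [L → e num F .] }  — reduce

I7 contains reduce item [E → L .] and shift item [A → L . ( L] — shift-reduce conflict.
I11 contains reduce item [A → num F L .] and shift item [A → L . ( L] — shift-reduce conflict.
I13 contains reduce item [A → L ( L .] and shift item [A → L . ( L] — shift-reduce conflict.

Answer: Yes — I7: [E → L .] vs [A → L . ( L]; I11: [A → num F L .] vs [A → L . ( L]; I13: [A → L ( L .] vs [A → L . ( L]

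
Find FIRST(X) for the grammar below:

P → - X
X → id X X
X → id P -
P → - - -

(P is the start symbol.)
To compute FIRST(X), examine every production with X on the left-hand side, reading each right-hand side left to right until a non-nullable symbol is reached.

From X → id X X:
  - id is a terminal: add 'id' and stop
From X → id P -:
  - id is a terminal: add 'id' and stop

Collecting: FIRST(X) = { 'id' }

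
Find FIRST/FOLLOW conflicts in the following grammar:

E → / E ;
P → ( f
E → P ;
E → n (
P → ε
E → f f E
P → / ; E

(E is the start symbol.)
A FIRST/FOLLOW conflict occurs when a non-terminal N has a nullable alternative N → β (β ⇒* ε) and another alternative N → α with FIRST(α) ∩ FOLLOW(N) ≠ ∅: on such a lookahead the parser cannot decide between expanding α and letting N vanish via β.

Nullable non-terminals: P.

P: nullable alternative(s) P → ε; FOLLOW(P) = { ';' }
  P → ( f: FIRST \ {ε} = { '(' } — disjoint from FOLLOW(P)
  P → ε: FIRST \ {ε} = { } — this is the only nullable alternative, skip
  P → / ; E: FIRST \ {ε} = { '/' } — disjoint from FOLLOW(P)

E has no nullable alternative, so no FIRST/FOLLOW check is needed there.

No FIRST/FOLLOW conflicts found.

Answer: No FIRST/FOLLOW conflicts.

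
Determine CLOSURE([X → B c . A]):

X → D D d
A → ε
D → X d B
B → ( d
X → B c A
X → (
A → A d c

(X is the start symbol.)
To compute CLOSURE, for each item [A → α.Bβ] where B is a non-terminal, add [B → .γ] for all productions B → γ; repeat for the newly added items until nothing changes.

Start with: [X → B c . A]
  [X → B c . A] has the dot before A: add [A → .], [A → . A d c]
No further items can be added.

CLOSURE = { [A → . A d c], [A → .], [X → B c . A] }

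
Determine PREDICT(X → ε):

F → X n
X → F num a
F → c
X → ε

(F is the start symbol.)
PREDICT(X → ε) = (FIRST(RHS) \ {ε}) ∪ (FOLLOW(X) if ε ∈ FIRST(RHS), i.e. RHS ⇒* ε)
The right-hand side is ε (FIRST(ε) = { ε }), so the predict set is FOLLOW(X) = { 'n' }
PREDICT(X → ε) = { 'n' }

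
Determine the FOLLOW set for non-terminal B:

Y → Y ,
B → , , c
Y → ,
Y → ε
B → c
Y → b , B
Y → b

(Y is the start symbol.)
In Y → b , B: B is at the end, add FOLLOW(Y)

The FOLLOW sets referred to above (computed the same way, to a fixed point):
  FOLLOW(Y) = { $, ',' }

Taking the union: FOLLOW(B) = { $, ',' }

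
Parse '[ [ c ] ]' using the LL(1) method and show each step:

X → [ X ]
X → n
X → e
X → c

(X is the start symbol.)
LL(1) parsing maintains a stack (initially the start symbol over $) and the input. At each step: if the stack top is a terminal, match it against the current input token; if it is a non-terminal N, replace it with the RHS of M[N, lookahead] (the unique production whose predict set contains the lookahead).

Stack is shown with the top on the left.

Stack      Input        Action
------------------------------
X $        [ [ c ] ] $  output X → [ X ]
[ X ] $    [ [ c ] ] $  match '['
X ] $      [ c ] ] $    output X → [ X ]
[ X ] ] $  [ c ] ] $    match '['
X ] ] $    c ] ] $      output X → c
c ] ] $    c ] ] $      match 'c'
] ] $      ] ] $        match ']'
] $        ] $          match ']'
$          $            accept

The string is accepted.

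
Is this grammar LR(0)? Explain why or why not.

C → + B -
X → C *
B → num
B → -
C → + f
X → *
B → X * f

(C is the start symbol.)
Yes, the grammar is LR(0)

Augment with C' → C and build the canonical LR(0) collection (I0 = CLOSURE({[C' → . C]}), then GOTO on every symbol after a dot until no new states appear). It has 14 states:
  I0: { [C → . + B -], [C → . + f], [C' → . C] }  — shift
  I1: { [B → . -], [B → . X * f], [B → . num], [C → + . B -], [C → + . f], [C → . + B -], [C → . + f], [X → . *], [X → . C *] }  — shift
  I2: { [C' → C .] }  — accept
  I3: { [X → * .] }  — reduce
  I4: { [B → - .] }  — reduce
  I5: { [C → + B . -] }  — shift
  I6: { [X → C . *] }  — shift
  I7: { [B → X . * f] }  — shift
  I8: { [C → + f .] }  — reduce
  I9: { [B → num .] }  — reduce
  I10: { [B → X * . f] }  — shift
  I11: { [B → X * f .] }  — reduce
  I12: { [X → C * .] }  — reduce
  I13: { [C → + B - .] }  — reduce

Every state is either a pure shift/goto state or contains exactly one complete item and nothing to shift — no conflicts. The grammar is LR(0).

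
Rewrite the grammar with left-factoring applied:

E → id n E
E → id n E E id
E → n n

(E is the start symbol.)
E → id n E E'
E' → ε
E' → E id
E → n n

Left-factoring transforms A → αβ₁ | αβ₂ into A → αA' and A' → β₁ | β₂
(α is the longest common prefix among the alternatives). Repeat until
no nonterminal has two alternatives with a common prefix.

Round 1: E has alternatives sharing prefix 'id n E'. Introduce E': E → id n E E'
  Add: E' → ε
  Add: E' → E id

No remaining common prefixes — done.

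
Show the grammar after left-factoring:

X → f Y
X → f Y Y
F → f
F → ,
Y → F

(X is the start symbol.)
X → f Y X'
X' → ε
X' → Y
F → f
F → ,
Y → F

Left-factoring transforms A → αβ₁ | αβ₂ into A → αA' and A' → β₁ | β₂
(α is the longest common prefix among the alternatives). Repeat until
no nonterminal has two alternatives with a common prefix.

Round 1: X has alternatives sharing prefix 'f Y'. Introduce X': X → f Y X'
  Add: X' → ε
  Add: X' → Y

No remaining common prefixes — done.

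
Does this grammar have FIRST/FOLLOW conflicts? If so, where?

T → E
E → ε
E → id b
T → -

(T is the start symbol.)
No FIRST/FOLLOW conflicts.

A FIRST/FOLLOW conflict occurs when a non-terminal N has a nullable alternative N → β (β ⇒* ε) and another alternative N → α with FIRST(α) ∩ FOLLOW(N) ≠ ∅: on such a lookahead the parser cannot decide between expanding α and letting N vanish via β.

Nullable non-terminals: E, T.
FIRST sets used below: FIRST(E) = { 'id', ε }

E: nullable alternative(s) E → ε; FOLLOW(E) = { $ }
  E → ε: FIRST \ {ε} = { } — this is the only nullable alternative, skip
  E → id b: FIRST \ {ε} = { 'id' } — disjoint from FOLLOW(E)

T: nullable alternative(s) T → E; FOLLOW(T) = { $ }
  T → E: FIRST \ {ε} = { 'id' } — this is the only nullable alternative, skip
  T → -: FIRST \ {ε} = { '-' } — disjoint from FOLLOW(T)

No FIRST/FOLLOW conflicts found.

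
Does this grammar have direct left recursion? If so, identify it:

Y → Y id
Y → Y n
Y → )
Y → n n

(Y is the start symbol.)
Direct left recursion occurs when N → N α for some non-terminal N (the right-hand side begins with the left-hand side itself).

Y → Y id: LEFT RECURSIVE (starts with Y)
Y → Y n: LEFT RECURSIVE (starts with Y)
Y → ): starts with ')'
Y → n n: starts with n

The grammar has direct left recursion on: Y.

Answer: Yes, Y is left-recursive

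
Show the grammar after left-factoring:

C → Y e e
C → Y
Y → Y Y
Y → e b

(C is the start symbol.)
Left-factoring transforms A → αβ₁ | αβ₂ into A → αA' and A' → β₁ | β₂
(α is the longest common prefix among the alternatives). Repeat until
no nonterminal has two alternatives with a common prefix.

Round 1: C has alternatives sharing prefix 'Y'. Introduce C': C → Y C'
  Add: C' → e e
  Add: C' → ε

No remaining common prefixes — done.

Resulting grammar:
C → Y C'
C' → e e
C' → ε
Y → Y Y
Y → e b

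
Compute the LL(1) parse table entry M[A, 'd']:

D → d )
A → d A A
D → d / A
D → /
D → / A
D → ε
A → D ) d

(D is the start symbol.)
A → d A A, A → D ) d

To find M[A, 'd'], we find productions for A where 'd' is in the predict set (PREDICT(N → α) = (FIRST(α) \ {ε}) ∪ (FOLLOW(N) if α ⇒* ε)).

Relevant sets:
  FIRST(D) = { '/', 'd', ε }

A → d A A: PREDICT = { 'd' }
  'd' is in predict set, so this production goes in M[A, 'd']
A → D ) d: PREDICT = { ')', '/', 'd' }
  'd' is in predict set, so this production goes in M[A, 'd']

M[A, 'd'] = A → d A A, A → D ) d  (a multiply-defined cell — the grammar is not LL(1))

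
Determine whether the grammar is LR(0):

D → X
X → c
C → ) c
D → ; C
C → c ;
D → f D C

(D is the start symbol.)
Yes, the grammar is LR(0)

Augment with D' → D and build the canonical LR(0) collection (I0 = CLOSURE({[D' → . D]}), then GOTO on every symbol after a dot until no new states appear). It has 13 states:
  I0: { [D → . ; C], [D → . X], [D → . f D C], [D' → . D], [X → . c] }  — shift
  I1: { [C → . ) c], [C → . c ;], [D → ; . C] }  — shift
  I2: { [D' → D .] }  — accept
  I3: { [D → X .] }  — reduce
  I4: { [X → c .] }  — reduce
  I5: { [D → . ; C], [D → . X], [D → . f D C], [D → f . D C], [X → . c] }  — shift
  I6: { [C → . ) c], [C → . c ;], [D → f D . C] }  — shift
  I7: { [C → ) . c] }  — shift
  I8: { [D → f D C .] }  — reduce
  I9: { [C → c . ;] }  — shift
  I10: { [C → c ; .] }  — reduce
  I11: { [C → ) c .] }  — reduce
  I12: { [D → ; C .] }  — reduce

Every state is either a pure shift/goto state or contains exactly one complete item and nothing to shift — no conflicts. The grammar is LR(0).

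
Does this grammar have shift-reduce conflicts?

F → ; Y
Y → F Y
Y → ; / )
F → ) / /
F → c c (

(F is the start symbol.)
A shift-reduce conflict occurs when an LR(0) state has both:
  - a complete (reduce) item [A → α .] (dot at the end), and
  - a shift item [B → β . c γ] (dot before a terminal).

Augment with F' → F and build the canonical LR(0) collection (I0 = CLOSURE({[F' → . F]}), then GOTO on every symbol after a dot until no new states appear). It has 15 states:
  I0: { [F → . ) / /], [F → . ; Y], [F → . c c (], [F' → . F] }  — shift
  I1: { [F → ) . / /] }  — shift
  I2: { [F → . ) / /], [F → . ; Y], [F → . c c (], [F → ; . Y], [Y → . ; / )], [Y → . F Y] }  — shift
  I3: { [F' → F .] }  — accept
  I4: { [F → c . c (] }  — shift
  I5: { [F → c c . (] }  — shift
  I6: { [F → c c ( .] }  — reduce
  I7: { [F → . ) / /], [F → . ; Y], [F → . c c (], [F → ; . Y], [Y → . ; / )], [Y → . F Y], [Y → ; . / )] }  — shift
  I8: { [F → . ) / /], [F → . ; Y], [F → . c c (], [Y → . ; / )], [Y → . F Y], [Y → F . Y] }  — shift
  I9: { [F → ; Y .] }  — reduce
  I10: { [Y → F Y .] }  — reduce
  I11: { [Y → ; / . )] }  — shift
  I12: { [Y → ; / ) .] }  — reduce
  I13: { [F → ) / . /] }  — shift
  I14: { [F → ) / / .] }  — reduce

No state contains both a complete item and a shift item.

Answer: No shift-reduce conflicts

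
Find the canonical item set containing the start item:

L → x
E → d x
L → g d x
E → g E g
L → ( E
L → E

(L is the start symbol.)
{ [E → . d x], [E → . g E g], [L → . ( E], [L → . E], [L → . g d x], [L → . x], [L' → . L] }

First, augment the grammar with L' → L
I₀ = CLOSURE({ [L' → . L] }):
  [L' → . L] has the dot before L: add [L → . x], [L → . g d x], [L → . ( E], [L → . E]
  [L → . E] has the dot before E: add [E → . d x], [E → . g E g]
No further items can be added.

I₀ = { [E → . d x], [E → . g E g], [L → . ( E], [L → . E], [L → . g d x], [L → . x], [L' → . L] }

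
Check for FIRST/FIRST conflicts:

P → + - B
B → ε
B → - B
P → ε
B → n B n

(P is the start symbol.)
No FIRST/FIRST conflicts.

A FIRST/FIRST conflict occurs when two productions N → α and N → β for the same non-terminal have FIRST(α) ∩ FIRST(β) ≠ ∅ (with ε ∈ FIRST of a nullable right-hand side, so two nullable alternatives also conflict).

Productions for P:
  P → + - B: FIRST = { '+' }
  P → ε: FIRST = { ε }
Productions for B:
  B → ε: FIRST = { ε }
  B → - B: FIRST = { '-' }
  B → n B n: FIRST = { 'n' }

All alternatives of each non-terminal have pairwise disjoint FIRST sets.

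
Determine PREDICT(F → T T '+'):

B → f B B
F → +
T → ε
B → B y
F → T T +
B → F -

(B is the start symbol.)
PREDICT(F → T T '+') = (FIRST(RHS) \ {ε}) ∪ (FOLLOW(F) if ε ∈ FIRST(RHS), i.e. RHS ⇒* ε)
FIRST(T) = { ε }
FIRST(T T '+') = { '+' }
ε ∉ FIRST(T T '+'), so FOLLOW(F) is not added.
PREDICT(F → T T '+') = { '+' }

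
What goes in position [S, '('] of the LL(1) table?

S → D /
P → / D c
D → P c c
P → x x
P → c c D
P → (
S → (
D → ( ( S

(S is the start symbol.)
To find M[S, '('], we find productions for S where '(' is in the predict set (PREDICT(N → α) = (FIRST(α) \ {ε}) ∪ (FOLLOW(N) if α ⇒* ε)).

Relevant sets:
  FIRST(D) = { '(', '/', 'c', 'x' }

S → D /: PREDICT = { '(', '/', 'c', 'x' }
  '(' is in predict set, so this production goes in M[S, '(']
S → (: PREDICT = { '(' }
  '(' is in predict set, so this production goes in M[S, '(']

M[S, '('] = S → D /, S → (  (a multiply-defined cell — the grammar is not LL(1))

Answer: S → D /, S → (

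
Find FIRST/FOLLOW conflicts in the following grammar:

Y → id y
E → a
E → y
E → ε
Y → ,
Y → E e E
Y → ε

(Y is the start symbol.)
No FIRST/FOLLOW conflicts.

A FIRST/FOLLOW conflict occurs when a non-terminal N has a nullable alternative N → β (β ⇒* ε) and another alternative N → α with FIRST(α) ∩ FOLLOW(N) ≠ ∅: on such a lookahead the parser cannot decide between expanding α and letting N vanish via β.

Nullable non-terminals: E, Y.
FIRST sets used below: FIRST(E) = { 'a', 'y', ε }

E: nullable alternative(s) E → ε; FOLLOW(E) = { $, 'e' }
  E → a: FIRST \ {ε} = { 'a' } — disjoint from FOLLOW(E)
  E → y: FIRST \ {ε} = { 'y' } — disjoint from FOLLOW(E)
  E → ε: FIRST \ {ε} = { } — this is the only nullable alternative, skip

Y: nullable alternative(s) Y → ε; FOLLOW(Y) = { $ }
  Y → id y: FIRST \ {ε} = { 'id' } — disjoint from FOLLOW(Y)
  Y → ,: FIRST \ {ε} = { ',' } — disjoint from FOLLOW(Y)
  Y → E e E: FIRST \ {ε} = { 'a', 'e', 'y' } — disjoint from FOLLOW(Y)
  Y → ε: FIRST \ {ε} = { } — this is the only nullable alternative, skip

No FIRST/FOLLOW conflicts found.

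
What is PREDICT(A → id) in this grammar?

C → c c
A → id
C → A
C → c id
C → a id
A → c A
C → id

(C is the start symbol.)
{ 'id' }

PREDICT(A → id) = (FIRST(RHS) \ {ε}) ∪ (FOLLOW(A) if ε ∈ FIRST(RHS), i.e. RHS ⇒* ε)
FIRST(id) = { 'id' }
ε ∉ FIRST(id), so FOLLOW(A) is not added.
PREDICT(A → id) = { 'id' }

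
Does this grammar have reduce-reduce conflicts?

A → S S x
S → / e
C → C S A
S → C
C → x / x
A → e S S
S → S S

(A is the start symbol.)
Augment with A' → A and build the canonical LR(0) collection (I0 = CLOSURE({[A' → . A]}), then GOTO on every symbol after a dot until no new states appear). It has 18 states:
  I0: { [A → . S S x], [A → . e S S], [A' → . A], [C → . C S A], [C → . x / x], [S → . / e], [S → . C], [S → . S S] }  — shift
  I1: { [S → / . e] }  — shift
  I2: { [A' → A .] }  — accept
  I3: { [C → . C S A], [C → . x / x], [C → C . S A], [S → . / e], [S → . C], [S → . S S], [S → C .] }  — shift, reduce
  I4: { [A → S . S x], [C → . C S A], [C → . x / x], [S → . / e], [S → . C], [S → . S S], [S → S . S] }  — shift
  I5: { [A → e . S S], [C → . C S A], [C → . x / x], [S → . / e], [S → . C], [S → . S S] }  — shift
  I6: { [C → x . / x] }  — shift
  I7: { [C → x / . x] }  — shift
  I8: { [C → x / x .] }  — reduce
  I9: { [A → e S . S], [C → . C S A], [C → . x / x], [S → . / e], [S → . C], [S → . S S], [S → S . S] }  — shift
  I10: { [A → e S S .], [C → . C S A], [C → . x / x], [S → . / e], [S → . C], [S → . S S], [S → S . S], [S → S S .] }  — shift, 2 reduces
  I11: { [C → . C S A], [C → . x / x], [S → . / e], [S → . C], [S → . S S], [S → S . S], [S → S S .] }  — shift, reduce
  I12: { [A → S S . x], [C → . C S A], [C → . x / x], [S → . / e], [S → . C], [S → . S S], [S → S . S], [S → S S .] }  — shift, reduce
  I13: { [A → S S x .], [C → x . / x] }  — shift, reduce
  I14: { [A → . S S x], [A → . e S S], [C → . C S A], [C → . x / x], [C → C S . A], [S → . / e], [S → . C], [S → . S S], [S → S . S] }  — shift
  I15: { [C → C S A .] }  — reduce
  I16: { [A → S . S x], [C → . C S A], [C → . x / x], [S → . / e], [S → . C], [S → . S S], [S → S . S], [S → S S .] }  — shift, reduce
  I17: { [S → / e .] }  — reduce

I10 contains complete items [A → e S S .], [S → S S .] — reduce-reduce conflict.

Answer: Yes — I10: [A → e S S .] vs [S → S S .]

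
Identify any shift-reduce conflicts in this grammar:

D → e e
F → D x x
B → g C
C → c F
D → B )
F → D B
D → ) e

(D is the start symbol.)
A shift-reduce conflict occurs when an LR(0) state has both:
  - a complete (reduce) item [A → α .] (dot at the end), and
  - a shift item [B → β . c γ] (dot before a terminal).

Augment with D' → D and build the canonical LR(0) collection (I0 = CLOSURE({[D' → . D]}), then GOTO on every symbol after a dot until no new states appear). It has 16 states:
  I0: { [B → . g C], [D → . ) e], [D → . B )], [D → . e e], [D' → . D] }  — shift
  I1: { [D → ) . e] }  — shift
  I2: { [D → B . )] }  — shift
  I3: { [D' → D .] }  — accept
  I4: { [D → e . e] }  — shift
  I5: { [B → g . C], [C → . c F] }  — shift
  I6: { [B → g C .] }  — reduce
  I7: { [B → . g C], [C → c . F], [D → . ) e], [D → . B )], [D → . e e], [F → . D B], [F → . D x x] }  — shift
  I8: { [B → . g C], [F → D . B], [F → D . x x] }  — shift
  I9: { [C → c F .] }  — reduce
  I10: { [F → D B .] }  — reduce
  I11: { [F → D x . x] }  — shift
  I12: { [F → D x x .] }  — reduce
  I13: { [D → e e .] }  — reduce
  I14: { [D → B ) .] }  — reduce
  I15: { [D → ) e .] }  — reduce

No state contains both a complete item and a shift item.

Answer: No shift-reduce conflicts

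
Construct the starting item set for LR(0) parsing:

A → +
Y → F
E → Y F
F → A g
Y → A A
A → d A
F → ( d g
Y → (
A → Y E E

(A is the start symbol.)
First, augment the grammar with A' → A
I₀ = CLOSURE({ [A' → . A] }):
  [A' → . A] has the dot before A: add [A → . +], [A → . d A], [A → . Y E E]
  [A → . Y E E] has the dot before Y: add [Y → . F], [Y → . A A], [Y → . (]
  [Y → . F] has the dot before F: add [F → . A g], [F → . ( d g]
No further items can be added.

I₀ = { [A → . +], [A → . Y E E], [A → . d A], [A' → . A], [F → . ( d g], [F → . A g], [Y → . (], [Y → . A A], [Y → . F] }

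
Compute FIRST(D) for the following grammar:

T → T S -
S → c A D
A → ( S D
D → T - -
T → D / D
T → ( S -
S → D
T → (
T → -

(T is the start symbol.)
{ '(', '-' }

FIRST sets of the other non-terminals involved (by the same procedure, iterated to a fixed point):
  FIRST(T) = { '(', '-' }

From D → T - -:
  - T is a non-terminal: add FIRST(T) \ {ε} = { '(', '-' }
    T is not nullable, so stop

Collecting: FIRST(D) = { '(', '-' }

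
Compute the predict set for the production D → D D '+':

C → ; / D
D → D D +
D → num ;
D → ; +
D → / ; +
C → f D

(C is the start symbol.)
PREDICT(D → D D '+') = (FIRST(RHS) \ {ε}) ∪ (FOLLOW(D) if ε ∈ FIRST(RHS), i.e. RHS ⇒* ε)
FIRST(D) = { '/', ';', 'num' }
FIRST(D D '+') = { '/', ';', 'num' }
ε ∉ FIRST(D D '+'), so FOLLOW(D) is not added.
PREDICT(D → D D '+') = { '/', ';', 'num' }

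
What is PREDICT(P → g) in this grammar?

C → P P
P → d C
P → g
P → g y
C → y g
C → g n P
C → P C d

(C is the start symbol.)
PREDICT(P → g) = (FIRST(RHS) \ {ε}) ∪ (FOLLOW(P) if ε ∈ FIRST(RHS), i.e. RHS ⇒* ε)
FIRST(g) = { 'g' }
ε ∉ FIRST(g), so FOLLOW(P) is not added.
PREDICT(P → g) = { 'g' }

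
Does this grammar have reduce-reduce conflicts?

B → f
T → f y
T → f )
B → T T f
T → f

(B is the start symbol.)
A reduce-reduce conflict occurs when an LR(0) state has two complete items [A → α .] and [B → β .] — both call for a reduction, and with no lookahead the parser cannot choose between them.

Augment with B' → B and build the canonical LR(0) collection (I0 = CLOSURE({[B' → . B]}), then GOTO on every symbol after a dot until no new states appear). It has 9 states:
  I0: { [B → . T T f], [B → . f], [B' → . B], [T → . f )], [T → . f y], [T → . f] }  — shift
  I1: { [B' → B .] }  — accept
  I2: { [B → T . T f], [T → . f )], [T → . f y], [T → . f] }  — shift
  I3: { [B → f .], [T → f . )], [T → f . y], [T → f .] }  — shift, 2 reduces
  I4: { [T → f ) .] }  — reduce
  I5: { [T → f y .] }  — reduce
  I6: { [B → T T . f] }  — shift
  I7: { [T → f . )], [T → f . y], [T → f .] }  — shift, reduce
  I8: { [B → T T f .] }  — reduce

I3 contains complete items [B → f .], [T → f .] — reduce-reduce conflict.

Answer: Yes — I3: [B → f .] vs [T → f .]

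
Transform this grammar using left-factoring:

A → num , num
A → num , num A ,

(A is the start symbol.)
A → num , num A'
A' → ε
A' → A ,

Left-factoring transforms A → αβ₁ | αβ₂ into A → αA' and A' → β₁ | β₂
(α is the longest common prefix among the alternatives). Repeat until
no nonterminal has two alternatives with a common prefix.

Round 1: A has alternatives sharing prefix 'num , num'. Introduce A': A → num , num A'
  Add: A' → ε
  Add: A' → A ,

No remaining common prefixes — done.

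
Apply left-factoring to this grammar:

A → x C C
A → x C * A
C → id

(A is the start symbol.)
A → x C A'
A' → C
A' → * A
C → id

Left-factoring transforms A → αβ₁ | αβ₂ into A → αA' and A' → β₁ | β₂
(α is the longest common prefix among the alternatives). Repeat until
no nonterminal has two alternatives with a common prefix.

Round 1: A has alternatives sharing prefix 'x C'. Introduce A': A → x C A'
  Add: A' → C
  Add: A' → * A

No remaining common prefixes — done.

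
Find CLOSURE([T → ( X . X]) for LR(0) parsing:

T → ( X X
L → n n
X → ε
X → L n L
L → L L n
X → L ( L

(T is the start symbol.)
To compute CLOSURE, for each item [A → α.Bβ] where B is a non-terminal, add [B → .γ] for all productions B → γ; repeat for the newly added items until nothing changes.

Start with: [T → ( X . X]
  [T → ( X . X] has the dot before X: add [X → .], [X → . L n L], [X → . L ( L]
  [X → . L n L] has the dot before L: add [L → . n n], [L → . L L n]
No further items can be added.

CLOSURE = { [L → . L L n], [L → . n n], [T → ( X . X], [X → . L ( L], [X → . L n L], [X → .] }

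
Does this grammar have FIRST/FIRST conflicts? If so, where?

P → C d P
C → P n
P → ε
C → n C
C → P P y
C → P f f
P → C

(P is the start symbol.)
Yes. P → C d P / P → C on { 'f', 'n', 'y' }; C → P n / C → n C on { 'n' }; C → P n / C → P P y on { 'f', 'n', 'y' }; C → P n / C → P f f on { 'f', 'n', 'y' }; C → n C / C → P P y on { 'n' }; C → n C / C → P f f on { 'n' }; C → P P y / C → P f f on { 'f', 'n', 'y' }

A FIRST/FIRST conflict occurs when two productions N → α and N → β for the same non-terminal have FIRST(α) ∩ FIRST(β) ≠ ∅ (with ε ∈ FIRST of a nullable right-hand side, so two nullable alternatives also conflict).

FIRST sets of the non-terminals at (or reachable through a nullable prefix from) the front of some alternative:
  FIRST(C) = { 'f', 'n', 'y' }
  FIRST(P) = { 'f', 'n', 'y', ε }

Productions for P:
  P → C d P: FIRST = { 'f', 'n', 'y' }
  P → ε: FIRST = { ε }
  P → C: FIRST = { 'f', 'n', 'y' }
Productions for C:
  C → P n: FIRST = { 'f', 'n', 'y' }
  C → n C: FIRST = { 'n' }
  C → P P y: FIRST = { 'f', 'n', 'y' }
  C → P f f: FIRST = { 'f', 'n', 'y' }

Conflict for P: P → C d P and P → C
  Overlap: { 'f', 'n', 'y' }
Conflict for C: C → P n and C → n C
  Overlap: { 'n' }
Conflict for C: C → P n and C → P P y
  Overlap: { 'f', 'n', 'y' }
Conflict for C: C → P n and C → P f f
  Overlap: { 'f', 'n', 'y' }
Conflict for C: C → n C and C → P P y
  Overlap: { 'n' }
Conflict for C: C → n C and C → P f f
  Overlap: { 'n' }
Conflict for C: C → P P y and C → P f f
  Overlap: { 'f', 'n', 'y' }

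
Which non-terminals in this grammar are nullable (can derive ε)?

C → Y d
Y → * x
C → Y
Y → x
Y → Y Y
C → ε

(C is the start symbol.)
A non-terminal is nullable if it can derive ε (the empty string): either it has an ε-production, or it has a production whose right-hand side consists entirely of nullable non-terminals.

ε-productions: C → ε
So C is immediately nullable.
No further non-terminal can be added: every production for the remaining non-terminals contains a terminal or a non-nullable non-terminal.
Nullable = { 'C' }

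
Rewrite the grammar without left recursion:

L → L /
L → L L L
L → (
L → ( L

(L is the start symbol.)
L is directly left-recursive. The standard transformation for
  A → A α₁ | ... | A α_m | β₁ | ... | β_n
is
  A  → β₁ A' | ... | β_n A'
  A' → α₁ A' | ... | α_m A' | ε

L → ( becomes L → ( L'
L → ( L becomes L → ( L L'
L → L / becomes L' → / L'
L → L L L becomes L' → L L L'
Add L' → ε

Resulting grammar:
L → ( L'
L → ( L L'
L' → / L'
L' → L L L'
L' → ε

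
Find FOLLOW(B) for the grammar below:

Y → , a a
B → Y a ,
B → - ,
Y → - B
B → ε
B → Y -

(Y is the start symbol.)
{ $, '-', 'a' }

To compute FOLLOW(B), find every occurrence of B on a right-hand side N → α B β: add FIRST(β) \ {ε}, and if β is empty or nullable also add FOLLOW(N). Iterate to a fixed point.

In Y → - B: B is at the end, add FOLLOW(Y)

The FOLLOW sets referred to above (computed the same way, to a fixed point):
  FOLLOW(Y) = { $, '-', 'a' }

Taking the union: FOLLOW(B) = { $, '-', 'a' }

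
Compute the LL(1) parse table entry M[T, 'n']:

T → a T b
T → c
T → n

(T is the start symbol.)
To find M[T, 'n'], we find productions for T where 'n' is in the predict set (PREDICT(N → α) = (FIRST(α) \ {ε}) ∪ (FOLLOW(N) if α ⇒* ε)).

T → a T b: PREDICT = { 'a' }
T → c: PREDICT = { 'c' }
T → n: PREDICT = { 'n' }
  'n' is in predict set, so this production goes in M[T, 'n']

M[T, 'n'] = T → n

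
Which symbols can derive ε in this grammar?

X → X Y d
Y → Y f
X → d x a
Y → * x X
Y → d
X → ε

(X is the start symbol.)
{ 'X' }

A non-terminal is nullable if it can derive ε (the empty string): either it has an ε-production, or it has a production whose right-hand side consists entirely of nullable non-terminals.

ε-productions: X → ε
So X is immediately nullable.
No further non-terminal can be added: every production for the remaining non-terminals contains a terminal or a non-nullable non-terminal.
Nullable = { 'X' }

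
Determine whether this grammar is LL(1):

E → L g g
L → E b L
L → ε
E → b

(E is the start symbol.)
No. Predict set conflict for E: { 'b' }

Relevant sets:
  FIRST(L) = { 'b', 'g', ε }
  FIRST(E) = { 'b', 'g' }
  FOLLOW(L) = { 'g' }

For E:
  PREDICT(E → L g g) = { 'b', 'g' }
  PREDICT(E → b) = { 'b' }
For L:
  PREDICT(L → E b L) = { 'b', 'g' }
  PREDICT(L → ε) = { 'g' }

Conflict found: Predict set conflict for E: { 'b' }
The grammar is NOT LL(1).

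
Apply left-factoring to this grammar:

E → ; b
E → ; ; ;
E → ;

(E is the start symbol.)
E → ; E'
E' → b
E' → ; ;
E' → ε

Left-factoring transforms A → αβ₁ | αβ₂ into A → αA' and A' → β₁ | β₂
(α is the longest common prefix among the alternatives). Repeat until
no nonterminal has two alternatives with a common prefix.

Round 1: E has alternatives sharing prefix ';'. Introduce E': E → ; E'
  Add: E' → b
  Add: E' → ; ;
  Add: E' → ε

No remaining common prefixes — done.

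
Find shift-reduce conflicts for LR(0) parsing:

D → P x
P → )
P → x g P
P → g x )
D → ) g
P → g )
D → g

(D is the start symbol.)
A shift-reduce conflict occurs when an LR(0) state has both:
  - a complete (reduce) item [A → α .] (dot at the end), and
  - a shift item [B → β . c γ] (dot before a terminal).

Augment with D' → D and build the canonical LR(0) collection (I0 = CLOSURE({[D' → . D]}), then GOTO on every symbol after a dot until no new states appear). It has 15 states:
  I0: { [D → . ) g], [D → . P x], [D → . g], [D' → . D], [P → . )], [P → . g )], [P → . g x )], [P → . x g P] }  — shift
  I1: { [D → ) . g], [P → ) .] }  — shift, reduce
  I2: { [D' → D .] }  — accept
  I3: { [D → P . x] }  — shift
  I4: { [D → g .], [P → g . )], [P → g . x )] }  — shift, reduce
  I5: { [P → x . g P] }  — shift
  I6: { [P → . )], [P → . g )], [P → . g x )], [P → . x g P], [P → x g . P] }  — shift
  I7: { [P → ) .] }  — reduce
  I8: { [P → x g P .] }  — reduce
  I9: { [P → g . )], [P → g . x )] }  — shift
  I10: { [P → g ) .] }  — reduce
  I11: { [P → g x . )] }  — shift
  I12: { [P → g x ) .] }  — reduce
  I13: { [D → P x .] }  — reduce
  I14: { [D → ) g .] }  — reduce

I1 contains reduce item [P → ) .] and shift item [D → ) . g] — shift-reduce conflict.
I4 contains reduce item [D → g .] and shift items [P → g . )], [P → g . x )] — shift-reduce conflict.

Answer: Yes — I1: [P → ) .] vs [D → ) . g]; I4: [D → g .] vs [P → g . )]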